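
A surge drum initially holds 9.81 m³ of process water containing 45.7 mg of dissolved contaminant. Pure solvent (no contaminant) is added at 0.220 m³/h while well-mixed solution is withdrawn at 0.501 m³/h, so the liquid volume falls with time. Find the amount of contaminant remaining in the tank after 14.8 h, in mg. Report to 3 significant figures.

Let m(t) be the amount of contaminant. Volume: V(t) = V₀ + (Q_in − Q_out) t = 9.81 − 0.28100 t; V(14.8) = 5.6512 m³.
Species balance (pure solvent in): dm/dt = −Q_out · m/V(t).
dm/m = −Q_out dt/(V₀ − 0.28100 t); integrating gives ln(m/m₀) = −(Q_out/(Q_in−Q_out)) ln(V/V₀).
m = m₀ (V₀/V)^(Q_out/(Q_in−Q_out)) = 45.7 × (9.81/5.6512)^(-1.7829) = 17.095 mg.

17.1 mg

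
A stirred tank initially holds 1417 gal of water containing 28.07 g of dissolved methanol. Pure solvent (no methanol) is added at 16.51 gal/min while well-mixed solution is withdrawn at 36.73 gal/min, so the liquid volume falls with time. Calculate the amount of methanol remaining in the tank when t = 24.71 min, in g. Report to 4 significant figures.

12.74 g

Total volume: dV/dt = Q_in − Q_out = -20.2200 gal/min, so V(t) = 1417 − 20.2200 t and V(24.71) = 917.364 gal.
Solute balance: dm/dt = 0 − Q_out C = −Q_out m/V(t).
dm/m = −Q_out dt/(V₀ − 20.2200 t); integrating gives ln(m/m₀) = −(Q_out/(Q_in−Q_out)) ln(V/V₀).
m = m₀ (V₀/V)^(Q_out/(Q_in−Q_out)) = 28.07 × (1417/917.364)^(-1.81652) = 12.7418 g.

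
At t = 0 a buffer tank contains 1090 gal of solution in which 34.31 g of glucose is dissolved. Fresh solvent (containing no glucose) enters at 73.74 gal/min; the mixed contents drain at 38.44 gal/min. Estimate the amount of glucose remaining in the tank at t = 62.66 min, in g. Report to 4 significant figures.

Let m(t) be the amount of glucose. Volume: V(t) = V₀ + (Q_in − Q_out) t = 1090 + 35.3000 t; V(62.66) = 3301.90 gal.
Species balance (pure solvent in): dm/dt = −Q_out · m/V(t).
dm/m = −Q_out dt/(V₀ + 35.3000 t); integrating gives ln(m/m₀) = −(Q_out/(Q_in−Q_out)) ln(V/V₀).
m = m₀ (V₀/V)^(Q_out/(Q_in−Q_out)) = 34.31 × (1090/3301.90)^(1.08895) = 10.2628 g.

10.26 g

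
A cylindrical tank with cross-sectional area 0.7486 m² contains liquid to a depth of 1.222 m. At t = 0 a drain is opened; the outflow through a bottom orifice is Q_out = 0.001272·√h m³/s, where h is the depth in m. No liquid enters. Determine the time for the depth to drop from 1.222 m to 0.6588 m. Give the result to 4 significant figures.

345.8 s

With no inflow, A dh/dt = −0.001272 √h.
Separate and integrate: 2(√h − √h₀) = −(0.001272/A) t.
t = 2A(√h₀ − √h)/0.001272 = 2·0.7486·(√1.222 − √0.6588)/0.001272
  = 1.49720 × (1.10544 − 0.811665) / 0.001272 = 345.787 s.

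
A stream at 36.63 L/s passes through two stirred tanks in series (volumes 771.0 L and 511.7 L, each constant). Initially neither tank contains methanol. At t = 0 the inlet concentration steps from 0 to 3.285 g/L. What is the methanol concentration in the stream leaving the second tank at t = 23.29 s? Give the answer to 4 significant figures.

Each tank obeys Vᵢ dCᵢ/dt = Q(Cᵢ₋₁ − Cᵢ), so τᵢ = Vᵢ/Q.
τ₁ = 771.0/36.63 = 21.0483 s; τ₂ = 511.7/36.63 = 13.9694 s.
Tank 1: C₁ = C_in(1 − e^(−t/τ₁)). Tank 2 (τ₁ ≠ τ₂): C₂ = C_in[1 − (τ₁ e^(−t/τ₁) − τ₂ e^(−t/τ₂))/(τ₁ − τ₂)].
At t = 23.29: e^(−t/τ₁) = 0.330714, e^(−t/τ₂) = 0.188773.
C₂ = 3.285·[1 − (21.0483·0.330714 − 13.9694·0.188773)/(7.07890)] = 3.285·0.389180 = 1.27846 g/L.

1.278 g/L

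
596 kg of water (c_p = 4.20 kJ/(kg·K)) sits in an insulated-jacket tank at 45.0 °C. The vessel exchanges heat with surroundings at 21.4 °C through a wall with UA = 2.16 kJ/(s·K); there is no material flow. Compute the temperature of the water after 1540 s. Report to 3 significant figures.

27.6 °C

Lumped-capacitance energy balance: M c_p dT/dt = UA(T_amb − T).
dT/dt = (T_ss − T)/τ with T_ss = T_amb = 21.400 °C, τ = M c_p/UA = 596·4.20/2.16 = 1158.9 s.
Integrating: T(t) = T_ss + (T₀ − T_ss) e^(−t/τ).
T(1540) = 21.400 + (23.600)·0.26478 = 27.649 °C.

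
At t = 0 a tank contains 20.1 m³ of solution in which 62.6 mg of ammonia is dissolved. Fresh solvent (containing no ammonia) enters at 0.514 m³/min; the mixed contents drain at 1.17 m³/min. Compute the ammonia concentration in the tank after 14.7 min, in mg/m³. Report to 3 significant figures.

Let m(t) be the amount of ammonia. Volume: V(t) = V₀ + (Q_in − Q_out) t = 20.1 − 0.65600 t; V(14.7) = 10.457 m³.
No ammonia enters, so dm/dt = −Q_out · (m/V).
dm/m = −Q_out dt/(V₀ − 0.65600 t); integrating gives ln(m/m₀) = −(Q_out/(Q_in−Q_out)) ln(V/V₀).
m = m₀ (V₀/V)^(Q_out/(Q_in−Q_out)) = 62.6 × (20.1/10.457)^(-1.7835) = 19.517 mg.
C = m/V = 19.517/10.457 = 1.8664 mg/m³.

1.87 mg/m³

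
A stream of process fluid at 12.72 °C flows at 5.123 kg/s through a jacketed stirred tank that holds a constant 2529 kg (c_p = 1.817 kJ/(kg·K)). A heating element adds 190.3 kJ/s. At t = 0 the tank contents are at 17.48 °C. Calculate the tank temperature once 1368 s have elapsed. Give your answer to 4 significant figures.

32.18 °C

Unsteady energy balance on the tank contents: M c_p dT/dt = ṁ c_p (T_in − T) + 190.3.
τ = M/ṁ = 493.656 s; T_ss = T_in + Q̇/(ṁ c_p) = 12.72 + 190.3/(5.123·1.817) = 33.1637 °C.
Solution: T(t) = T_ss + (T₀ − T_ss) e^(−t/τ).
T(1368) = 33.1637 + (-15.6837)·e^(−1368/493.656) = 33.1637 + (-15.6837)·0.0625894 = 32.1821 °C.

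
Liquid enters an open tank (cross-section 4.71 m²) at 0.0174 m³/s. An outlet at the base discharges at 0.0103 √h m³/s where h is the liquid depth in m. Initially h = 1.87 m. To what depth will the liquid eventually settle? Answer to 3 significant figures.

2.85 m

A dh/dt = Q_in − 0.0103 √h. Steady state requires inflow = outflow:
Q_in = 0.0103 √h_ss ⇒ √h_ss = 0.0174/0.0103 = 1.6893.
h_ss = 1.6893² = 2.8538 m. (Since h₀ = 1.87 m < h_ss, the level will rise toward this value.)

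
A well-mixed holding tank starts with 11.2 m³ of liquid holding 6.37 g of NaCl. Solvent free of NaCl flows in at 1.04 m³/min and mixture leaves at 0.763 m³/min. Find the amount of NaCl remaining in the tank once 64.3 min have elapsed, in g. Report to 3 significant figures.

0.463 g

Total volume: dV/dt = Q_in − Q_out = 0.27700 m³/min, so V(t) = 11.2 + 0.27700 t and V(64.3) = 29.011 m³.
Solute balance: dm/dt = 0 − Q_out C = −Q_out m/V(t).
Separate: dm/m = −Q_out dt/V(t) ⇒ ln(m/m₀) = −(Q_out/(Q_in−Q_out)) ln(V/V₀).
m = m₀ (V₀/V)^(Q_out/(Q_in−Q_out)) = 6.37 × (11.2/29.011)^(2.7545) = 0.46299 g.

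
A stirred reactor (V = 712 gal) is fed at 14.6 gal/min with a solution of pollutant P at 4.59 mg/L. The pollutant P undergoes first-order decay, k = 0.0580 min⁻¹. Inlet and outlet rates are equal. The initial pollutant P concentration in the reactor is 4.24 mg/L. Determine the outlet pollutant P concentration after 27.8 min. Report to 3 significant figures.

1.54 mg/L

V dC/dt = Q(C_in − C) − k V C.
This is linear with rate a = Q/V + k = 0.078506 min⁻¹.
C_ss = Q C_in/(Q + kV) = 1.1989 mg/L; C(t) = C_ss + (C₀ − C_ss) e^(−a t).
C(27.8) = 1.1989 + (3.0411)·e^(−0.078506·27.8) = 1.1989 + (3.0411)·0.11276 = 1.5418 mg/L.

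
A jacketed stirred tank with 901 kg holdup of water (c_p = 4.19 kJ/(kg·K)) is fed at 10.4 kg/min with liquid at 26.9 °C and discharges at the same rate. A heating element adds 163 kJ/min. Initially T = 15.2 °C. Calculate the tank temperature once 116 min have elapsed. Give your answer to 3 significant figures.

Unsteady energy balance on the tank contents: M c_p dT/dt = ṁ c_p (T_in − T) + 163.
τ = M/ṁ = 86.635 min; T_ss = T_in + Q̇/(ṁ c_p) = 26.9 + 163/(10.4·4.19) = 30.641 °C.
Integrating: T(t) = T_ss + (T₀ − T_ss) e^(−t/τ).
T(116) = 30.641 + (-15.441)·e^(−116/86.635) = 30.641 + (-15.441)·0.26212 = 26.593 °C.

26.6 °C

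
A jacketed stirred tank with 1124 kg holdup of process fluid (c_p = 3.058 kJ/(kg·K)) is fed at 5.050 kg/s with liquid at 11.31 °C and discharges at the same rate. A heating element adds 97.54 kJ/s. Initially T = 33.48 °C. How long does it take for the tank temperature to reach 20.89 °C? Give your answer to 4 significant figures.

351.8 s

Energy balance: M c_p dT/dt = ṁ c_p (T_in − T) + 97.54.
τ = M/ṁ = 222.574 s; T_ss = T_in + Q̇/(ṁ c_p) = 17.6262 °C.
T(t) = T_ss + (T₀ − T_ss) e^(−t/τ). Set T = 20.89:
e^(−t/τ) = (20.89 − 17.6262)/(33.48 − 17.6262) = 0.205870
t = −222.574 · ln(0.205870) = 351.781 s.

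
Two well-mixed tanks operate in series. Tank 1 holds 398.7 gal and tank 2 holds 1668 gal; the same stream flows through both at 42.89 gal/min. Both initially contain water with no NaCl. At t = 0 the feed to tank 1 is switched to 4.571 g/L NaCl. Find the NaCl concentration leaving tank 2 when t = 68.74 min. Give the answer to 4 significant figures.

3.546 g/L

Each tank obeys Vᵢ dCᵢ/dt = Q(Cᵢ₋₁ − Cᵢ), so τᵢ = Vᵢ/Q.
τ₁ = 398.7/42.89 = 9.29587 min; τ₂ = 1668/42.89 = 38.8902 min.
Solving the cascade with C₁(0)=C₂(0)=0 gives C₂(t) = C_in[1 − (τ₁ e^(−t/τ₁) − τ₂ e^(−t/τ₂))/(τ₁ − τ₂)].
At t = 68.74: e^(−t/τ₁) = 0.000614514, e^(−t/τ₂) = 0.170752.
C₂ = 4.571·[1 − (9.29587·0.000614514 − 38.8902·0.170752)/(-29.5943)] = 4.571·0.775806 = 3.54621 g/L.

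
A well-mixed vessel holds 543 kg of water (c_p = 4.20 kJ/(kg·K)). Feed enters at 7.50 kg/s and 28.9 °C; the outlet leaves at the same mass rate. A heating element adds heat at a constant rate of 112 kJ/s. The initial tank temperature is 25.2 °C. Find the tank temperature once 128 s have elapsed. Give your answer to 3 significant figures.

31.2 °C

M c_p dT/dt = ṁ c_p (T_in − T) + Q̇.
τ = M/ṁ = 72.400 s; T_ss = T_in + Q̇/(ṁ c_p) = 28.9 + 112/(7.50·4.20) = 32.456 °C.
This is linear first-order; T(t) = T_ss + (T₀ − T_ss) e^(−t/τ).
T(128) = 32.456 + (-7.2556)·e^(−128/72.400) = 32.456 + (-7.2556)·0.17068 = 31.217 °C.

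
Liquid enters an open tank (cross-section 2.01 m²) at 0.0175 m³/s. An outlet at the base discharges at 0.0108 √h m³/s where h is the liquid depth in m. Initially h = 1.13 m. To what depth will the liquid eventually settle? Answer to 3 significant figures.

Accumulation of liquid (constant cross-section A): A dh/dt = Q_in − 0.0108 √h. At steady state dh/dt = 0:
Q_in = 0.0108 √h_ss ⇒ √h_ss = 0.0175/0.0108 = 1.6204.
h_ss = 1.6204² = 2.6256 m. (Since h₀ = 1.13 m < h_ss, the level will rise toward this value.)

2.63 m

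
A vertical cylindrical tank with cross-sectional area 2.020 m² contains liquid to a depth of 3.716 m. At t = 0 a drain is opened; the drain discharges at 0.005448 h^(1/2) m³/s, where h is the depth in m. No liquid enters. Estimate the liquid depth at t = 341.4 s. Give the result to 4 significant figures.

Mass balance (ρ constant): A dh/dt = −0.005448 √h.
Separate and integrate: 2(√h − √h₀) = −(0.005448/A) t.
√h = √3.716 − 0.005448·341.4/(2·2.020) = 1.92769 − 0.460383 = 1.46731.
h = 1.46731² = 2.15300 m.

2.153 m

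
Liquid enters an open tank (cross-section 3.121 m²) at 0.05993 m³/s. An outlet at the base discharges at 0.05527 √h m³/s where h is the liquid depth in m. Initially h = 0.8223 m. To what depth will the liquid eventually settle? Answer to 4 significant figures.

1.176 m

Mass balance (ρ constant): A dh/dt = Q_in − 0.05527 √h. At steady state dh/dt = 0:
Q_in = 0.05527 √h_ss ⇒ √h_ss = 0.05993/0.05527 = 1.08431.
h_ss = 1.08431² = 1.17574 m. (Since h₀ = 0.8223 m < h_ss, the level will rise toward this value.)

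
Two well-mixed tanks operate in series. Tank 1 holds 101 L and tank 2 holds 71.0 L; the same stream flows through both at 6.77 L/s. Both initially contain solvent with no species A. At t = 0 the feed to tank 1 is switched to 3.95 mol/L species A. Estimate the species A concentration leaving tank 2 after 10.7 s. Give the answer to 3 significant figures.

Species balance on tank i: dCᵢ/dt = (Cᵢ₋₁ − Cᵢ)/τᵢ with τᵢ = Vᵢ/Q.
τ₁ = 101/6.77 = 14.919 s; τ₂ = 71.0/6.77 = 10.487 s.
Solving the cascade with C₁(0)=C₂(0)=0 gives C₂(t) = C_in[1 − (τ₁ e^(−t/τ₁) − τ₂ e^(−t/τ₂))/(τ₁ − τ₂)].
At t = 10.7: e^(−t/τ₁) = 0.48811, e^(−t/τ₂) = 0.36050.
C₂ = 3.95·[1 − (14.919·0.48811 − 10.487·0.36050)/(4.4313)] = 3.95·0.20988 = 0.82903 mol/L.

0.829 mol/L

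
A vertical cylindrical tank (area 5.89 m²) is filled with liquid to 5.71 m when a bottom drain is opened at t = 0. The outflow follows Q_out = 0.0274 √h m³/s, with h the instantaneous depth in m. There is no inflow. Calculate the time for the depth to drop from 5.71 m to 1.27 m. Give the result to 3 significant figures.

543 s

Unsteady balance on liquid volume: A dh/dt = −0.0274 √h.
∫ h^(−1/2) dh = −(0.0274/A) ∫ dt, giving 2√h = 2√h₀ − (0.0274/A) t.
t = 2A(√h₀ − √h)/0.0274 = 2·5.89·(√5.71 − √1.27)/0.0274
  = 11.780 × (2.3896 − 1.1269) / 0.0274 = 542.83 s.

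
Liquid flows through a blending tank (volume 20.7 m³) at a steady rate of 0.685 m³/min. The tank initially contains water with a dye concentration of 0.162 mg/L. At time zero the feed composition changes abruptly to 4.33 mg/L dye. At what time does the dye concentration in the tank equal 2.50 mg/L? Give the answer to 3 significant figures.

Mass balance on the solute (V constant): V dC/dt = Q(C_in − C), so τ = V/Q = 30.219 min.
C(t) = C_in + (C₀ − C_in) e^(−t/τ). Set C = 2.50 and solve for t:
e^(−t/τ) = (C − C_in)/(C₀ − C_in) = (2.50 − 4.33)/(0.162 − 4.33) = 0.43906
t = −τ ln(…) = 30.219 × 0.82312 = 24.874 min.

24.9 min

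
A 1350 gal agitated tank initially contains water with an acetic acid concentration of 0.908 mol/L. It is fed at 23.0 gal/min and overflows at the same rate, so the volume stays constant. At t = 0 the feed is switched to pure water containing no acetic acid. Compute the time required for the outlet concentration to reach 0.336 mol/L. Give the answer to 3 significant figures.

58.4 min

Species balance: V dC/dt = Q(C_in − C) ⇒ τ = V/Q = 58.696 min.
C(t) = C_in + (C₀ − C_in) e^(−t/τ). Set C = 0.336 and solve for t:
e^(−t/τ) = (C − C_in)/(C₀ − C_in) = (0.336 − 0)/(0.908 − 0) = 0.37004
t = −τ ln(…) = 58.696 × 0.99413 = 58.351 min.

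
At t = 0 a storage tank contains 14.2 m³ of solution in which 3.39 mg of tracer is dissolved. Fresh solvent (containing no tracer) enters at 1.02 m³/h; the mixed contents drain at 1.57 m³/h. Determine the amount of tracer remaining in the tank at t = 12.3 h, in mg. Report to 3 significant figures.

0.535 mg

Let m(t) be the amount of tracer. Volume: V(t) = V₀ + (Q_in − Q_out) t = 14.2 − 0.55000 t; V(12.3) = 7.4350 m³.
Solute balance: dm/dt = 0 − Q_out C = −Q_out m/V(t).
Separate: dm/m = −Q_out dt/V(t) ⇒ ln(m/m₀) = −(Q_out/(Q_in−Q_out)) ln(V/V₀).
m = m₀ (V₀/V)^(Q_out/(Q_in−Q_out)) = 3.39 × (14.2/7.4350)^(-2.8545) = 0.53463 mg.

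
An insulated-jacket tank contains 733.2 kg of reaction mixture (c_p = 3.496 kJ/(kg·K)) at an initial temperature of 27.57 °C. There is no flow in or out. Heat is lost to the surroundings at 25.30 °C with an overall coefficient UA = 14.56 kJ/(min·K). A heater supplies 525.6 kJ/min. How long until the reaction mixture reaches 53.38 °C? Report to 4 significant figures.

Lumped-capacitance energy balance: M c_p dT/dt = UA(T_amb − T) + Q̇.
τ = M c_p/UA = 176.049 min; T_ss = T_amb + Q̇/UA = 25.30 + 525.6/14.56 = 61.3989 °C.
T(t) = T_ss + (T₀ − T_ss)e^(−t/τ); set T = 53.38:
t = −τ ln[(T − T_ss)/(T₀ − T_ss)] = −176.049 · ln(0.237043) = 253.424 min.

253.4 min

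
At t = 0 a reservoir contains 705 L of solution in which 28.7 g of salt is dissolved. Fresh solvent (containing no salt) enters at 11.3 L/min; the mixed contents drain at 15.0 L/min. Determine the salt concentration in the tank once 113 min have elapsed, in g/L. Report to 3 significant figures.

Total volume: dV/dt = Q_in − Q_out = -3.7000 L/min, so V(t) = 705 − 3.7000 t and V(113) = 286.90 L.
Solute balance: dm/dt = 0 − Q_out C = −Q_out m/V(t).
Separate: dm/m = −Q_out dt/V(t) ⇒ ln(m/m₀) = −(Q_out/(Q_in−Q_out)) ln(V/V₀).
m = m₀ (V₀/V)^(Q_out/(Q_in−Q_out)) = 28.7 × (705/286.90)^(-4.0541) = 0.74979 g.
C = m/V = 0.74979/286.90 = 0.0026134 g/L.

0.00261 g/L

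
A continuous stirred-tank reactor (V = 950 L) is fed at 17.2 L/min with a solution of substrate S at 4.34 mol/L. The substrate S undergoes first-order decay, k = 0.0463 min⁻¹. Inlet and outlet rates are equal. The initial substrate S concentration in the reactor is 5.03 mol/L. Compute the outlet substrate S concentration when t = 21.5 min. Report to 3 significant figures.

2.17 mol/L

Accumulation = in − out − consumed: V dC/dt = Q C_in − Q C − k V C.
This is linear with rate a = Q/V + k = 0.064405 min⁻¹.
C_ss = Q C_in/(Q + kV) = 1.2200 mol/L; C(t) = C_ss + (C₀ − C_ss) e^(−a t).
C(21.5) = 1.2200 + (3.8100)·e^(−0.064405·21.5) = 1.2200 + (3.8100)·0.25040 = 2.1740 mol/L.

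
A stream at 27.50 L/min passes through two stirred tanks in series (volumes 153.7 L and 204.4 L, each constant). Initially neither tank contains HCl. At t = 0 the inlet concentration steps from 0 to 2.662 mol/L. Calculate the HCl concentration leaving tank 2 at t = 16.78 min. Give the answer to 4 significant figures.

Each tank obeys Vᵢ dCᵢ/dt = Q(Cᵢ₋₁ − Cᵢ), so τᵢ = Vᵢ/Q.
τ₁ = 153.7/27.50 = 5.58909 min; τ₂ = 204.4/27.50 = 7.43273 min.
Solving the cascade with C₁(0)=C₂(0)=0 gives C₂(t) = C_in[1 − (τ₁ e^(−t/τ₁) − τ₂ e^(−t/τ₂))/(τ₁ − τ₂)].
At t = 16.78: e^(−t/τ₁) = 0.0496738, e^(−t/τ₂) = 0.104603.
C₂ = 2.662·[1 − (5.58909·0.0496738 − 7.43273·0.104603)/(-1.84364)] = 2.662·0.728876 = 1.94027 mol/L.

1.940 mol/L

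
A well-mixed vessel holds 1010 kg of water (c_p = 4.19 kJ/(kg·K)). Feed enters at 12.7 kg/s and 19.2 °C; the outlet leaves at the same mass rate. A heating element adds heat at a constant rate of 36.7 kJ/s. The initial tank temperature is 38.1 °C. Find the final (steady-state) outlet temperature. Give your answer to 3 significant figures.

M c_p dT/dt = ṁ c_p (T_in − T) + Q̇.
At steady state dT/dt = 0 ⇒ T_ss = T_in + Q̇/(ṁ c_p) = 19.2 + 36.7/(12.7·4.19) = 19.890 °C.

19.9 °C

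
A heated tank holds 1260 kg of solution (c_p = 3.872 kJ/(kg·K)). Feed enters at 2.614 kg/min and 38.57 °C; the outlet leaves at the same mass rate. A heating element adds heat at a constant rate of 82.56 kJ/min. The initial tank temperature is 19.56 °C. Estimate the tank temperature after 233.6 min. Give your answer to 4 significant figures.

29.99 °C

Unsteady energy balance on the tank contents: M c_p dT/dt = ṁ c_p (T_in − T) + 82.56.
τ = M/ṁ = 482.020 min; T_ss = T_in + Q̇/(ṁ c_p) = 38.57 + 82.56/(2.614·3.872) = 46.7270 °C.
Solution: T(t) = T_ss + (T₀ − T_ss) e^(−t/τ).
T(233.6) = 46.7270 + (-27.1670)·e^(−233.6/482.020) = 46.7270 + (-27.1670)·0.615927 = 29.9941 °C.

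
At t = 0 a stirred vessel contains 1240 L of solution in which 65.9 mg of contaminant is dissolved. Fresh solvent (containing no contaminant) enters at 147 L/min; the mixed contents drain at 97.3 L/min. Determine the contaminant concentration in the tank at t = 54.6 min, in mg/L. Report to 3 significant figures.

0.00172 mg/L

Total volume: dV/dt = Q_in − Q_out = 49.700 L/min, so V(t) = 1240 + 49.700 t and V(54.6) = 3953.6 L.
Species balance (pure solvent in): dm/dt = −Q_out · m/V(t).
Separate: dm/m = −Q_out dt/V(t) ⇒ ln(m/m₀) = −(Q_out/(Q_in−Q_out)) ln(V/V₀).
m = m₀ (V₀/V)^(Q_out/(Q_in−Q_out)) = 65.9 × (1240/3953.6)^(1.9577) = 6.8080 mg.
C = m/V = 6.8080/3953.6 = 0.0017220 mg/L.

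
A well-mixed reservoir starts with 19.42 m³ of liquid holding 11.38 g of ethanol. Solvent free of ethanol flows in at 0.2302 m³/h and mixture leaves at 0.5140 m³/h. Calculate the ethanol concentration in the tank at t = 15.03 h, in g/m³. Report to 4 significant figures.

0.4792 g/m³

Let m(t) be the amount of ethanol. Volume: V(t) = V₀ + (Q_in − Q_out) t = 19.42 − 0.283800 t; V(15.03) = 15.1545 m³.
Solute balance: dm/dt = 0 − Q_out C = −Q_out m/V(t).
Separate: dm/m = −Q_out dt/V(t) ⇒ ln(m/m₀) = −(Q_out/(Q_in−Q_out)) ln(V/V₀).
m = m₀ (V₀/V)^(Q_out/(Q_in−Q_out)) = 11.38 × (19.42/15.1545)^(-1.81113) = 7.26221 g.
C = m/V = 7.26221/15.1545 = 0.479212 g/m³.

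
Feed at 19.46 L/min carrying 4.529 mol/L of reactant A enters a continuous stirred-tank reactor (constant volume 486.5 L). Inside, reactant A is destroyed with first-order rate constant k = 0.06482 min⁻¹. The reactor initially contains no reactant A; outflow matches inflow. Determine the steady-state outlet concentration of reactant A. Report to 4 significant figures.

Species balance: V dC/dt = Q C_in − Q C − k V C.
At steady state: 0 = Q C_in − (Q + kV) C_ss, so C_ss = Q C_in/(Q + kV).
C_ss = 19.46·4.529/(19.46 + 0.06482·486.5) = 88.1343/50.9949 = 1.72830 mol/L.

1.728 mol/L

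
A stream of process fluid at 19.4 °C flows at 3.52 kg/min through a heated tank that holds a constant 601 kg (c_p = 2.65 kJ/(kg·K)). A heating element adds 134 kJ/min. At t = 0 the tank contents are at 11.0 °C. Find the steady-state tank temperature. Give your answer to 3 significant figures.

M c_p dT/dt = ṁ c_p (T_in − T) + Q̇.
At steady state dT/dt = 0 ⇒ T_ss = T_in + Q̇/(ṁ c_p) = 19.4 + 134/(3.52·2.65) = 33.765 °C.

33.8 °C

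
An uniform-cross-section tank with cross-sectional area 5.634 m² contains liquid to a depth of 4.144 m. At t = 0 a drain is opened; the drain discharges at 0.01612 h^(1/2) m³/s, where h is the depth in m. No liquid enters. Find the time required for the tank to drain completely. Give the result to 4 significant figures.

With no inflow, A dh/dt = −0.01612 √h.
∫ h^(−1/2) dh = −(0.01612/A) ∫ dt, giving 2√h = 2√h₀ − (0.01612/A) t.
Set h = 0: 2√h₀ = (0.01612/A) t_empty ⇒ t_empty = 2A√h₀/0.01612.
t_empty = 2·5.634·√4.144/0.01612 = 11.2680·2.03568/0.01612 = 1422.96 s.

1423 s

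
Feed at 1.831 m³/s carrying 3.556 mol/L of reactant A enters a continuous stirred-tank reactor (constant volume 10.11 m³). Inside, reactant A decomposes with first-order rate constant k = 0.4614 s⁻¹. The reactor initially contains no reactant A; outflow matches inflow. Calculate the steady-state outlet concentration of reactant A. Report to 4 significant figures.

V dC/dt = Q(C_in − C) − k V C.
At steady state: 0 = Q C_in − (Q + kV) C_ss, so C_ss = Q C_in/(Q + kV).
C_ss = 1.831·3.556/(1.831 + 0.4614·10.11) = 6.51104/6.49575 = 1.00235 mol/L.

1.002 mol/L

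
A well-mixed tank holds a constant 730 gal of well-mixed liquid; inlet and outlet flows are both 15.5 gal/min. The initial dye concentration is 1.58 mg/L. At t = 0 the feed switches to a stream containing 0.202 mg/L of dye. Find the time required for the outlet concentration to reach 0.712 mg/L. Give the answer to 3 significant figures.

46.8 min

Species balance: V dC/dt = Q(C_in − C) ⇒ τ = V/Q = 47.097 min.
C(t) = C_in + (C₀ − C_in) e^(−t/τ). Set C = 0.712 and solve for t:
e^(−t/τ) = (C − C_in)/(C₀ − C_in) = (0.712 − 0.202)/(1.58 − 0.202) = 0.37010
t = −τ ln(…) = 47.097 × 0.99398 = 46.813 min.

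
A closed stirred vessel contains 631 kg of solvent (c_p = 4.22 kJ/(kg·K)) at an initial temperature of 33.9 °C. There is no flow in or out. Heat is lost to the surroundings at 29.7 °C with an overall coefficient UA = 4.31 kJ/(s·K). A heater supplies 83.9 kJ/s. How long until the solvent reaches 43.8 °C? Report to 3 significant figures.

M c_p dT/dt = −UA(T − T_amb) + Q̇.
τ = M c_p/UA = 617.82 s; T_ss = T_amb + Q̇/UA = 29.7 + 83.9/4.31 = 49.166 °C.
T(t) = T_ss + (T₀ − T_ss)e^(−t/τ); set T = 43.8:
t = −τ ln[(T − T_ss)/(T₀ − T_ss)] = −617.82 · ln(0.35152) = 645.94 s.

646 s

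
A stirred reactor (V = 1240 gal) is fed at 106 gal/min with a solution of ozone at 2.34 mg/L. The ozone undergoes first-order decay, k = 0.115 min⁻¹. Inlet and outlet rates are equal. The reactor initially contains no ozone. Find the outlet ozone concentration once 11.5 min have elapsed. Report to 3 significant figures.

Accumulation = in − out − consumed: V dC/dt = Q C_in − Q C − k V C.
This is linear with rate a = Q/V + k = 0.20048 min⁻¹.
C_ss = Q C_in/(Q + kV) = 0.99775 mg/L; C(t) = C_ss + (C₀ − C_ss) e^(−a t).
C(11.5) = 0.99775 + (-0.99775)·e^(−0.20048·11.5) = 0.99775 + (-0.99775)·0.099703 = 0.89827 mg/L.

0.898 mg/L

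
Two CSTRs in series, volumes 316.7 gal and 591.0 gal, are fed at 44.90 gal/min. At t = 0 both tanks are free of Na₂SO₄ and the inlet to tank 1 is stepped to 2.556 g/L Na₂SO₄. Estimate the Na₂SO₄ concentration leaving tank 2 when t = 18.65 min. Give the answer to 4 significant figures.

Each tank obeys Vᵢ dCᵢ/dt = Q(Cᵢ₋₁ − Cᵢ), so τᵢ = Vᵢ/Q.
τ₁ = 316.7/44.90 = 7.05345 min; τ₂ = 591.0/44.90 = 13.1626 min.
Solving the cascade with C₁(0)=C₂(0)=0 gives C₂(t) = C_in[1 − (τ₁ e^(−t/τ₁) − τ₂ e^(−t/τ₂))/(τ₁ − τ₂)].
At t = 18.65: e^(−t/τ₁) = 0.0710696, e^(−t/τ₂) = 0.242466.
C₂ = 2.556·[1 − (7.05345·0.0710696 − 13.1626·0.242466)/(-6.10913)] = 2.556·0.559645 = 1.43045 g/L.

1.430 g/L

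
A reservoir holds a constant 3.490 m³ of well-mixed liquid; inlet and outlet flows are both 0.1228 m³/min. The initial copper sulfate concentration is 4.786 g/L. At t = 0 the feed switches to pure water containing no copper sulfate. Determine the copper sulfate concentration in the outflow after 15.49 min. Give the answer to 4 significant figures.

Accumulation = in − out for the solute gives V dC/dt = Q(C_in − C).
So dC/dt = (C_in − C)/τ with τ = V/Q = 3.490/0.1228 = 28.4202 min.
Integrating: C(t) = C_in + (C₀ − C_in) e^(−t/τ).
C(15.49) = 0 + (4.786 − 0)·e^(−15.49/28.4202) = 0 + (4.78600)·0.579822 = 2.77503 g/L.

2.775 g/L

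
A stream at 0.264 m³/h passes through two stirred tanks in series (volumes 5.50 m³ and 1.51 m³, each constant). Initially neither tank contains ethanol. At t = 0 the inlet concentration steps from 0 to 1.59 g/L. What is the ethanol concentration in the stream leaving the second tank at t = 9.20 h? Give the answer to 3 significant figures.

0.301 g/L

Time constants: τᵢ = Vᵢ/Q for each well-mixed tank.
τ₁ = 5.50/0.264 = 20.833 h; τ₂ = 1.51/0.264 = 5.7197 h.
Solving the cascade with C₁(0)=C₂(0)=0 gives C₂(t) = C_in[1 − (τ₁ e^(−t/τ₁) − τ₂ e^(−t/τ₂))/(τ₁ − τ₂)].
At t = 9.20: e^(−t/τ₁) = 0.64301, e^(−t/τ₂) = 0.20019.
C₂ = 1.59·[1 − (20.833·0.64301 − 5.7197·0.20019)/(15.114)] = 1.59·0.18941 = 0.30116 g/L.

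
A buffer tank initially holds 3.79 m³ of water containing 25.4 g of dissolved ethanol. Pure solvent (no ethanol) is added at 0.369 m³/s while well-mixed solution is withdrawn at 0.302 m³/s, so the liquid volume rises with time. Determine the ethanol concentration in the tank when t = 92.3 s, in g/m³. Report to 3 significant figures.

Let m(t) be the amount of ethanol. Volume: V(t) = V₀ + (Q_in − Q_out) t = 3.79 + 0.067000 t; V(92.3) = 9.9741 m³.
No ethanol enters, so dm/dt = −Q_out · (m/V).
dm/m = −Q_out dt/(V₀ + 0.067000 t); integrating gives ln(m/m₀) = −(Q_out/(Q_in−Q_out)) ln(V/V₀).
m = m₀ (V₀/V)^(Q_out/(Q_in−Q_out)) = 25.4 × (3.79/9.9741)^(4.5075) = 0.32407 g.
C = m/V = 0.32407/9.9741 = 0.032491 g/m³.

0.0325 g/m³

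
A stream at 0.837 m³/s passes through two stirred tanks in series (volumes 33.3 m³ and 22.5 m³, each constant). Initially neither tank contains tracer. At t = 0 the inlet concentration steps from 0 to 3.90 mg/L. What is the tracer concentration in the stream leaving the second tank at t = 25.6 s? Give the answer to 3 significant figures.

0.716 mg/L

Species balance on tank i: dCᵢ/dt = (Cᵢ₋₁ − Cᵢ)/τᵢ with τᵢ = Vᵢ/Q.
τ₁ = 33.3/0.837 = 39.785 s; τ₂ = 22.5/0.837 = 26.882 s.
Tank 1: C₁ = C_in(1 − e^(−t/τ₁)). Tank 2 (τ₁ ≠ τ₂): C₂ = C_in[1 − (τ₁ e^(−t/τ₁) − τ₂ e^(−t/τ₂))/(τ₁ − τ₂)].
At t = 25.6: e^(−t/τ₁) = 0.52547, e^(−t/τ₂) = 0.38584.
C₂ = 3.90·[1 − (39.785·0.52547 − 26.882·0.38584)/(12.903)] = 3.90·0.18364 = 0.71620 mg/L.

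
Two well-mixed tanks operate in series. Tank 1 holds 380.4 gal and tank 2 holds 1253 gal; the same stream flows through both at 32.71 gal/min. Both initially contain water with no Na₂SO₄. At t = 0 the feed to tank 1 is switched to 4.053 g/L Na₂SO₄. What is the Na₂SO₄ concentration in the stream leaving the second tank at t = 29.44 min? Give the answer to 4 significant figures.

1.495 g/L

Each tank obeys Vᵢ dCᵢ/dt = Q(Cᵢ₋₁ − Cᵢ), so τᵢ = Vᵢ/Q.
τ₁ = 380.4/32.71 = 11.6295 min; τ₂ = 1253/32.71 = 38.3063 min.
Solving the cascade with C₁(0)=C₂(0)=0 gives C₂(t) = C_in[1 − (τ₁ e^(−t/τ₁) − τ₂ e^(−t/τ₂))/(τ₁ − τ₂)].
At t = 29.44: e^(−t/τ₁) = 0.0795397, e^(−t/τ₂) = 0.463689.
C₂ = 4.053·[1 − (11.6295·0.0795397 − 38.3063·0.463689)/(-26.6769)] = 4.053·0.368846 = 1.49493 g/L.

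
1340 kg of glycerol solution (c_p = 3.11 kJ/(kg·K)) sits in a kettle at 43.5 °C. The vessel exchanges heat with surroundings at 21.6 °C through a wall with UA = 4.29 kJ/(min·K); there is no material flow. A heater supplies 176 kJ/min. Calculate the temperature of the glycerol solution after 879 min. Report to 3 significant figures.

M c_p dT/dt = −UA(T − T_amb) + Q̇.
dT/dt = (T_ss − T)/τ with T_ss = T_amb + Q̇/UA = 21.6 + 176/4.29 = 62.626 °C, τ = M c_p/UA = 1340·3.11/4.29 = 971.42 min.
Integrating: T(t) = T_ss + (T₀ − T_ss) e^(−t/τ).
T(879) = 62.626 + (-19.126)·0.40460 = 54.887 °C.

54.9 °C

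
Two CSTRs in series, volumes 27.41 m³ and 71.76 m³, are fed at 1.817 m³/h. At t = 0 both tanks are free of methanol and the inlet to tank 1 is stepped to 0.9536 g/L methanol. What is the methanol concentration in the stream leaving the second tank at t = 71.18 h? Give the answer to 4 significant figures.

0.7044 g/L

Each tank obeys Vᵢ dCᵢ/dt = Q(Cᵢ₋₁ − Cᵢ), so τᵢ = Vᵢ/Q.
τ₁ = 27.41/1.817 = 15.0853 h; τ₂ = 71.76/1.817 = 39.4937 h.
Tank 1: C₁ = C_in(1 − e^(−t/τ₁)). Tank 2 (τ₁ ≠ τ₂): C₂ = C_in[1 − (τ₁ e^(−t/τ₁) − τ₂ e^(−t/τ₂))/(τ₁ − τ₂)].
At t = 71.18: e^(−t/τ₁) = 0.00892857, e^(−t/τ₂) = 0.164917.
C₂ = 0.9536·[1 − (15.0853·0.00892857 − 39.4937·0.164917)/(-24.4084)] = 0.9536·0.738676 = 0.704402 g/L.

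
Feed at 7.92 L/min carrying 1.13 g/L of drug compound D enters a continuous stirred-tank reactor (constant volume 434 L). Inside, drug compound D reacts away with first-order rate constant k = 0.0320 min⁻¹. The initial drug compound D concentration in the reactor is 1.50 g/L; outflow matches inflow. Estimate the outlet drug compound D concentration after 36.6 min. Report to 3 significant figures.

Accumulation = in − out − consumed: V dC/dt = Q C_in − Q C − k V C.
dC/dt = (Q/V) C_in − (Q/V + k) C; effective rate a = Q/V + k = 0.018249 + 0.0320 = 0.050249 min⁻¹.
C_ss = Q C_in/(Q + kV) = 0.41038 g/L; C(t) = C_ss + (C₀ − C_ss) e^(−a t).
C(36.6) = 0.41038 + (1.0896)·e^(−0.050249·36.6) = 0.41038 + (1.0896)·0.15896 = 0.58359 g/L.

0.584 g/L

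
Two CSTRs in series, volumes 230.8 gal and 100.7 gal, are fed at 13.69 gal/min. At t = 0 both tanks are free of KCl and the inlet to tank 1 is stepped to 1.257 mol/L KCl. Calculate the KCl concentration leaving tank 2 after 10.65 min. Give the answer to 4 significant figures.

Time constants: τᵢ = Vᵢ/Q for each well-mixed tank.
τ₁ = 230.8/13.69 = 16.8590 min; τ₂ = 100.7/13.69 = 7.35573 min.
Solving the cascade with C₁(0)=C₂(0)=0 gives C₂(t) = C_in[1 − (τ₁ e^(−t/τ₁) − τ₂ e^(−t/τ₂))/(τ₁ − τ₂)].
At t = 10.65: e^(−t/τ₁) = 0.531682, e^(−t/τ₂) = 0.235075.
C₂ = 1.257·[1 − (16.8590·0.531682 − 7.35573·0.235075)/(9.50329)] = 1.257·0.238738 = 0.300094 mol/L.

0.3001 mol/L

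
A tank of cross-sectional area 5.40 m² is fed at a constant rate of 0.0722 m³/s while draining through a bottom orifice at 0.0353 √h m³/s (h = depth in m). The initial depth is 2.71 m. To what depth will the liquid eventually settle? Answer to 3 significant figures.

Level balance: A dh/dt = 0.0722 − 0.0353 √h. Setting dh/dt = 0:
Q_in = 0.0353 √h_ss ⇒ √h_ss = 0.0722/0.0353 = 2.0453.
h_ss = 2.0453² = 4.1834 m. (Since h₀ = 2.71 m < h_ss, the level will rise toward this value.)

4.18 m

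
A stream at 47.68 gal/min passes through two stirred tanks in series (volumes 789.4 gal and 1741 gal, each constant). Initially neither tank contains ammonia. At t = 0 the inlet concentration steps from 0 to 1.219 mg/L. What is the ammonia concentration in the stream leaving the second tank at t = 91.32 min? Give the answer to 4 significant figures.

1.040 mg/L

Species balance on tank i: dCᵢ/dt = (Cᵢ₋₁ − Cᵢ)/τᵢ with τᵢ = Vᵢ/Q.
τ₁ = 789.4/47.68 = 16.5562 min; τ₂ = 1741/47.68 = 36.5143 min.
Tank 1: C₁ = C_in(1 − e^(−t/τ₁)). Tank 2 (τ₁ ≠ τ₂): C₂ = C_in[1 − (τ₁ e^(−t/τ₁) − τ₂ e^(−t/τ₂))/(τ₁ − τ₂)].
At t = 91.32: e^(−t/τ₁) = 0.00402289, e^(−t/τ₂) = 0.0820078.
C₂ = 1.219·[1 − (16.5562·0.00402289 − 36.5143·0.0820078)/(-19.9581)] = 1.219·0.853300 = 1.04017 mg/L.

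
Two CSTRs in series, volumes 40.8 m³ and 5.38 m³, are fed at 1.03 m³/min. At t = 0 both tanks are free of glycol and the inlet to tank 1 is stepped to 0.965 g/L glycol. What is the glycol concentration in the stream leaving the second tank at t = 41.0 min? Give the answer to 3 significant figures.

0.570 g/L

Time constants: τᵢ = Vᵢ/Q for each well-mixed tank.
τ₁ = 40.8/1.03 = 39.612 min; τ₂ = 5.38/1.03 = 5.2233 min.
Solving the cascade with C₁(0)=C₂(0)=0 gives C₂(t) = C_in[1 − (τ₁ e^(−t/τ₁) − τ₂ e^(−t/τ₂))/(τ₁ − τ₂)].
At t = 41.0: e^(−t/τ₁) = 0.35521, e^(−t/τ₂) = 0.00038997.
C₂ = 0.965·[1 − (39.612·0.35521 − 5.2233·0.00038997)/(34.388)] = 0.965·0.59090 = 0.57022 g/L.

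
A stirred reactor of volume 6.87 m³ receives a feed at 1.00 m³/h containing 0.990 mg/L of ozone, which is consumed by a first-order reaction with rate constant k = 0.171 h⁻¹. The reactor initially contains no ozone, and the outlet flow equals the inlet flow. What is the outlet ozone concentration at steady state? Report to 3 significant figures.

Species balance: V dC/dt = Q C_in − Q C − k V C.
Steady state (dC/dt = 0): C_ss = Q C_in/(Q + kV) = C_in/(1 + kV/Q).
C_ss = 1.00·0.990/(1.00 + 0.171·6.87) = 0.99000/2.1748 = 0.45522 mg/L.

0.455 mg/L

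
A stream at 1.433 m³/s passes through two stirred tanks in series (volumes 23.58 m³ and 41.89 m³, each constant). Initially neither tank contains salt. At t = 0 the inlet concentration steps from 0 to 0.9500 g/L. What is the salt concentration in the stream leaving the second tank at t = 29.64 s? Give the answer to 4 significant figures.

Species balance on tank i: dCᵢ/dt = (Cᵢ₋₁ − Cᵢ)/τᵢ with τᵢ = Vᵢ/Q.
τ₁ = 23.58/1.433 = 16.4550 s; τ₂ = 41.89/1.433 = 29.2324 s.
Tank 1: C₁ = C_in(1 − e^(−t/τ₁)). Tank 2 (τ₁ ≠ τ₂): C₂ = C_in[1 − (τ₁ e^(−t/τ₁) − τ₂ e^(−t/τ₂))/(τ₁ − τ₂)].
At t = 29.64: e^(−t/τ₁) = 0.165088, e^(−t/τ₂) = 0.362785.
C₂ = 0.9500·[1 − (16.4550·0.165088 − 29.2324·0.362785)/(-12.7774)] = 0.9500·0.382616 = 0.363485 g/L.

0.3635 g/L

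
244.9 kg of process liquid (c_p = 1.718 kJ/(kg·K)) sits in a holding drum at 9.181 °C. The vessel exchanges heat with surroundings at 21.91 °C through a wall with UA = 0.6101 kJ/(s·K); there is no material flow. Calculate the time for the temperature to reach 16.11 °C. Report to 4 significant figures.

M c_p dT/dt = −UA(T − T_amb).
τ = M c_p/UA = 689.622 s; T_ss = T_amb = 21.9100 °C.
T(t) = T_ss + (T₀ − T_ss)e^(−t/τ); set T = 16.11:
t = −τ ln[(T − T_ss)/(T₀ − T_ss)] = −689.622 · ln(0.455652) = 542.060 s.

542.1 s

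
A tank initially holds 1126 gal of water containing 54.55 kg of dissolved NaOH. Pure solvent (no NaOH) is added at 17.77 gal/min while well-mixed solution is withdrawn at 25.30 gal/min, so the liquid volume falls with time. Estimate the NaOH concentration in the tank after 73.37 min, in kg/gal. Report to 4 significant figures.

0.009859 kg/gal

Let m(t) be the amount of NaOH. Volume: V(t) = V₀ + (Q_in − Q_out) t = 1126 − 7.53000 t; V(73.37) = 573.524 gal.
Species balance (pure solvent in): dm/dt = −Q_out · m/V(t).
Separate: dm/m = −Q_out dt/V(t) ⇒ ln(m/m₀) = −(Q_out/(Q_in−Q_out)) ln(V/V₀).
m = m₀ (V₀/V)^(Q_out/(Q_in−Q_out)) = 54.55 × (1126/573.524)^(-3.35989) = 5.65445 kg.
C = m/V = 5.65445/573.524 = 0.00985913 kg/gal.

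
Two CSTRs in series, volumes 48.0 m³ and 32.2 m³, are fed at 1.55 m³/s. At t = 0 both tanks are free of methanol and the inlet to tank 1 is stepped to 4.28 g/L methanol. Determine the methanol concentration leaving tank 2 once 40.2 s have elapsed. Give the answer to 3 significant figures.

1.99 g/L

Time constants: τᵢ = Vᵢ/Q for each well-mixed tank.
τ₁ = 48.0/1.55 = 30.968 s; τ₂ = 32.2/1.55 = 20.774 s.
Solving the cascade with C₁(0)=C₂(0)=0 gives C₂(t) = C_in[1 − (τ₁ e^(−t/τ₁) − τ₂ e^(−t/τ₂))/(τ₁ − τ₂)].
At t = 40.2: e^(−t/τ₁) = 0.27304, e^(−t/τ₂) = 0.14441.
C₂ = 4.28·[1 − (30.968·0.27304 − 20.774·0.14441)/(10.194)] = 4.28·0.46481 = 1.9894 g/L.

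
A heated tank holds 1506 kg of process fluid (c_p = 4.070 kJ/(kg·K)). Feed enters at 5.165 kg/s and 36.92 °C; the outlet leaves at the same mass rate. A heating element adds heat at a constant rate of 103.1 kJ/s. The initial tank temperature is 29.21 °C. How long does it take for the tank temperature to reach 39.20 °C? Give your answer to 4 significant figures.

457.8 s

Unsteady energy balance on the tank contents: M c_p dT/dt = ṁ c_p (T_in − T) + 103.1.
τ = M/ṁ = 291.578 s; T_ss = T_in + Q̇/(ṁ c_p) = 41.8245 °C.
T(t) = T_ss + (T₀ − T_ss) e^(−t/τ). Set T = 39.20:
e^(−t/τ) = (39.20 − 41.8245)/(29.21 − 41.8245) = 0.208054
t = −291.578 · ln(0.208054) = 457.765 s.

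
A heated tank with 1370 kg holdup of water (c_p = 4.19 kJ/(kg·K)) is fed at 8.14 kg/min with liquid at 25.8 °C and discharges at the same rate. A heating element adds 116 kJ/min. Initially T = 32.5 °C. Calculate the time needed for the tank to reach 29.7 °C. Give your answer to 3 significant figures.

M c_p dT/dt = ṁ c_p (T_in − T) + Q̇.
τ = M/ṁ = 168.30 min; T_ss = T_in + Q̇/(ṁ c_p) = 29.201 °C.
T(t) = T_ss + (T₀ − T_ss) e^(−t/τ). Set T = 29.7:
e^(−t/τ) = (29.7 − 29.201)/(32.5 − 29.201) = 0.15123
t = −168.30 · ln(0.15123) = 317.92 min.

318 min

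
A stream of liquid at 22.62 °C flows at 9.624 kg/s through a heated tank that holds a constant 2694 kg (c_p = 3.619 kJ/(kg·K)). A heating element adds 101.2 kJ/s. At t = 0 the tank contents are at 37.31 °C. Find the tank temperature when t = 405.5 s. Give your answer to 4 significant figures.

Heat balance on the well-mixed liquid: M c_p dT/dt = ṁ c_p (T_in − T) + 101.2.
Rearrange: dT/dt = (T_ss − T)/τ with τ = M/ṁ = 279.925 s and T_ss = T_in + Q̇/(ṁ c_p) = 25.5256 °C.
T approaches T_ss exponentially: T(t) = T_ss + (T₀ − T_ss) e^(−t/τ).
T(405.5) = 25.5256 + (11.7844)·e^(−405.5/279.925) = 25.5256 + (11.7844)·0.234899 = 28.2937 °C.

28.29 °C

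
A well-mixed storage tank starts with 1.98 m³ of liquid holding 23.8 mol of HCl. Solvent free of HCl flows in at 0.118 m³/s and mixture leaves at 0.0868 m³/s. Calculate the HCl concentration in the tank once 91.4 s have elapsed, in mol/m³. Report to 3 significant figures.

0.412 mol/m³

Let m(t) be the amount of HCl. Volume: V(t) = V₀ + (Q_in − Q_out) t = 1.98 + 0.031200 t; V(91.4) = 4.8317 m³.
Solute balance: dm/dt = 0 − Q_out C = −Q_out m/V(t).
dm/m = −Q_out dt/(V₀ + 0.031200 t); integrating gives ln(m/m₀) = −(Q_out/(Q_in−Q_out)) ln(V/V₀).
m = m₀ (V₀/V)^(Q_out/(Q_in−Q_out)) = 23.8 × (1.98/4.8317)^(2.7821) = 1.9894 mol.
C = m/V = 1.9894/4.8317 = 0.41174 mol/m³.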